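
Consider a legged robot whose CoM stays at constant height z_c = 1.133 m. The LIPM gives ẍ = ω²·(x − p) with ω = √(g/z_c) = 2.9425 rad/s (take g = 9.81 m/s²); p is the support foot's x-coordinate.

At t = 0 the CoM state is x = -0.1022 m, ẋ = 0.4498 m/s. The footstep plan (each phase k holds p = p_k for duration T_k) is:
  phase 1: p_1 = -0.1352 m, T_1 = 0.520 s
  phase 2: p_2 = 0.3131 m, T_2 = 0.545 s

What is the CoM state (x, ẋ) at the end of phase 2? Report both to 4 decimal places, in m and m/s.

x = 1.2848, ẋ = 3.1400

phase 1: p=-0.1352, T=0.520, ωT=1.530100, cosh=2.417576, sinh=2.201062; start (x,ẋ)=(-0.102200, 0.449800) → end (x,ẋ)=(0.281041, 1.301154)
phase 2: p=0.3131, T=0.545, ωT=1.603662, cosh=2.586182, sinh=2.385024; start (x,ẋ)=(0.281041, 1.301154) → end (x,ẋ)=(1.284833, 3.140038)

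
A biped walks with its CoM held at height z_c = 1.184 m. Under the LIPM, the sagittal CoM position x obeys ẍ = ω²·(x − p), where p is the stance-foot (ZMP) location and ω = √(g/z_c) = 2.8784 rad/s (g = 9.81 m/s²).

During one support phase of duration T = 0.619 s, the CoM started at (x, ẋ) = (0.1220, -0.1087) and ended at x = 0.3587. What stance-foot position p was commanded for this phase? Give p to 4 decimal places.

ωT = 2.8784·0.619 = 1.781730; cosh(ωT) = 3.054234, sinh(ωT) = 2.885887
x(T) = p + (x₀−p)·cosh(ωT) + (ẋ₀/ω)·sinh(ωT) ⇒ p·(1 − cosh) = x(T) − x₀·cosh − (ẋ₀/ω)·sinh
numerator   = 0.3587 − (0.1220)·3.054234 − (-0.1087/2.8784)·2.885887 = 0.095066
denominator = 1 − 3.054234 = -2.054234
p = 0.095066 / -2.054234 = -0.0463

p = -0.0463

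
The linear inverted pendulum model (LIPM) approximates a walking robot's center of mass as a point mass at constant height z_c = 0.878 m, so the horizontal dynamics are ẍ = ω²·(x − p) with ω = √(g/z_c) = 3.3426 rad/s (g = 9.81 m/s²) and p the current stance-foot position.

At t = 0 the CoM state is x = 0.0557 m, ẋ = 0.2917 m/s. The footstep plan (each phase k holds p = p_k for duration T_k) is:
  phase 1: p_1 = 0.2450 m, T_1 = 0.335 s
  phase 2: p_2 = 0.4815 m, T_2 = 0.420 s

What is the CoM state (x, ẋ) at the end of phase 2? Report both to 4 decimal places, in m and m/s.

x = -0.6764, ẋ = -3.6022

phase 1: p=0.2450, T=0.335, ωT=1.119771, cosh=1.695253, sinh=1.368899; start (x,ẋ)=(0.055700, 0.291700) → end (x,ẋ)=(0.043549, -0.371671)
phase 2: p=0.4815, T=0.420, ωT=1.403892, cosh=2.158326, sinh=1.912687; start (x,ẋ)=(0.043549, -0.371671) → end (x,ẋ)=(-0.676418, -3.602162)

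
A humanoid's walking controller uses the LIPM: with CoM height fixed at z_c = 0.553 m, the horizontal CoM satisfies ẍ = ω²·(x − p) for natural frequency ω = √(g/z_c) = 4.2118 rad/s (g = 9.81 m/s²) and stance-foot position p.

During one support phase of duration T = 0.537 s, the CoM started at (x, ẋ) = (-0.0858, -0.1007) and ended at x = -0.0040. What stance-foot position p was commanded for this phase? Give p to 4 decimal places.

p = -0.1365

ωT = 4.2118·0.537 = 2.261737; cosh(ωT) = 4.851958, sinh(ωT) = 4.747788
x(T) = p + (x₀−p)·cosh(ωT) + (ẋ₀/ω)·sinh(ωT) ⇒ p·(1 − cosh) = x(T) − x₀·cosh − (ẋ₀/ω)·sinh
numerator   = -0.0040 − (-0.0858)·4.851958 − (-0.1007/4.2118)·4.747788 = 0.525813
denominator = 1 − 4.851958 = -3.851958
p = 0.525813 / -3.851958 = -0.1365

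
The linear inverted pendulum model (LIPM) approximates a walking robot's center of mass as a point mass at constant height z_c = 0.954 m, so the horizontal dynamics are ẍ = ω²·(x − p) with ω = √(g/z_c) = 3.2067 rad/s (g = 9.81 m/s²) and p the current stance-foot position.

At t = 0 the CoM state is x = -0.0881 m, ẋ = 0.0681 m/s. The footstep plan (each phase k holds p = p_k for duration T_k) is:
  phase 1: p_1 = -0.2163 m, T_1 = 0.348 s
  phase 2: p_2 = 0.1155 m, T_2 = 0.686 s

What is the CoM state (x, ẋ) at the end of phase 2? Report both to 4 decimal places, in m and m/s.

x = 0.6600, ẋ = 1.8516

phase 1: p=-0.2163, T=0.348, ωT=1.115932, cosh=1.690010, sinh=1.362400; start (x,ẋ)=(-0.088100, 0.068100) → end (x,ẋ)=(0.029292, 0.675171)
phase 2: p=0.1155, T=0.686, ωT=2.199796, cosh=4.567000, sinh=4.456174; start (x,ẋ)=(0.029292, 0.675171) → end (x,ẋ)=(0.660037, 1.851631)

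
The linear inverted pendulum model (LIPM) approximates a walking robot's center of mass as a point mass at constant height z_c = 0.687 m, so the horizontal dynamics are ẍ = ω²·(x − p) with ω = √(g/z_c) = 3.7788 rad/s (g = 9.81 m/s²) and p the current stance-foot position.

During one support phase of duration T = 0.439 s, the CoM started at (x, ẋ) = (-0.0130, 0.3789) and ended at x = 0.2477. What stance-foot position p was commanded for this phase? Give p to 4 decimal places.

p = -0.0170

ωT = 3.7788·0.439 = 1.658893; cosh(ωT) = 2.721921, sinh(ωT) = 2.531572
x(T) = p + (x₀−p)·cosh(ωT) + (ẋ₀/ω)·sinh(ωT) ⇒ p·(1 − cosh) = x(T) − x₀·cosh − (ẋ₀/ω)·sinh
numerator   = 0.2477 − (-0.0130)·2.721921 − (0.3789/3.7788)·2.531572 = 0.029244
denominator = 1 − 2.721921 = -1.721921
p = 0.029244 / -1.721921 = -0.0170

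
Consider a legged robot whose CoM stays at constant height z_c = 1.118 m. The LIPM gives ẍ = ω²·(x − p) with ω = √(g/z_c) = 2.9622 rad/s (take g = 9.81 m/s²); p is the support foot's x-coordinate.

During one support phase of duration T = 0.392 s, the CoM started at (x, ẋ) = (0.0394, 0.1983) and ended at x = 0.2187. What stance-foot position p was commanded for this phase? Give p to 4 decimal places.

p = -0.0706

ωT = 2.9622·0.392 = 1.161182; cosh(ωT) = 1.753412, sinh(ωT) = 1.440296
x(T) = p + (x₀−p)·cosh(ωT) + (ẋ₀/ω)·sinh(ωT) ⇒ p·(1 − cosh) = x(T) − x₀·cosh − (ẋ₀/ω)·sinh
numerator   = 0.2187 − (0.0394)·1.753412 − (0.1983/2.9622)·1.440296 = 0.053197
denominator = 1 − 1.753412 = -0.753412
p = 0.053197 / -0.753412 = -0.0706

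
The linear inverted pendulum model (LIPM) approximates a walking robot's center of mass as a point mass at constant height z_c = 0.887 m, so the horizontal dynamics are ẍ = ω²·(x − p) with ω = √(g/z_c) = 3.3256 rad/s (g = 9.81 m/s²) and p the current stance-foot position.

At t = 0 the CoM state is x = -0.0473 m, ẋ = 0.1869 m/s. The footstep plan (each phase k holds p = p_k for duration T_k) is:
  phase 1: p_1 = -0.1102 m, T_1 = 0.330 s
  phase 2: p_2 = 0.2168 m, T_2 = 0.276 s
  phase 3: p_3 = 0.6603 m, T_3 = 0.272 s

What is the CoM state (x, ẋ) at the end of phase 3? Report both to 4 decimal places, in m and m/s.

phase 1: p=-0.1102, T=0.330, ωT=1.097448, cosh=1.665115, sinh=1.331394; start (x,ẋ)=(-0.047300, 0.186900) → end (x,ẋ)=(0.069361, 0.589711)
phase 2: p=0.2168, T=0.276, ωT=0.917866, cosh=1.451655, sinh=1.052285; start (x,ẋ)=(0.069361, 0.589711) → end (x,ẋ)=(0.189365, 0.340097)
phase 3: p=0.6603, T=0.272, ωT=0.904563, cosh=1.437786, sinh=1.033067; start (x,ẋ)=(0.189365, 0.340097) → end (x,ẋ)=(0.088844, -1.128943)

x = 0.0888, ẋ = -1.1289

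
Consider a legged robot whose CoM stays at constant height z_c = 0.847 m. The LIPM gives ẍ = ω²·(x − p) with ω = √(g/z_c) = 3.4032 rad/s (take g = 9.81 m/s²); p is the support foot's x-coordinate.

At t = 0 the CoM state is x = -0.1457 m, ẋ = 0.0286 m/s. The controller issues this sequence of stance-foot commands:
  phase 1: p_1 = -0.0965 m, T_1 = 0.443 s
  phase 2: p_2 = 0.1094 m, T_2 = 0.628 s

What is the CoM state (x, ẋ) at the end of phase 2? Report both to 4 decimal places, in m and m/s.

x = -1.5568, ẋ = -5.5827

phase 1: p=-0.0965, T=0.443, ωT=1.507618, cosh=2.368698, sinh=2.147261; start (x,ẋ)=(-0.145700, 0.028600) → end (x,ẋ)=(-0.194995, -0.291787)
phase 2: p=0.1094, T=0.628, ωT=2.137210, cosh=4.296869, sinh=4.178885; start (x,ẋ)=(-0.194995, -0.291787) → end (x,ẋ)=(-1.556838, -5.582745)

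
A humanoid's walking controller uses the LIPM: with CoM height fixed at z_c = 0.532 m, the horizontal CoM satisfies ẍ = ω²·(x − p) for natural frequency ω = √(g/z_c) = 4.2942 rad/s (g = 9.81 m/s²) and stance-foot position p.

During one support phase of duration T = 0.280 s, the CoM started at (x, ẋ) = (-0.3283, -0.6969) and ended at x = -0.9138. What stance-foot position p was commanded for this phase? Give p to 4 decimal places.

ωT = 4.2942·0.280 = 1.202376; cosh(ωT) = 1.814247, sinh(ωT) = 1.513768
x(T) = p + (x₀−p)·cosh(ωT) + (ẋ₀/ω)·sinh(ωT) ⇒ p·(1 − cosh) = x(T) − x₀·cosh − (ẋ₀/ω)·sinh
numerator   = -0.9138 − (-0.3283)·1.814247 − (-0.6969/4.2942)·1.513768 = -0.072515
denominator = 1 − 1.814247 = -0.814247
p = -0.072515 / -0.814247 = 0.0891

p = 0.0891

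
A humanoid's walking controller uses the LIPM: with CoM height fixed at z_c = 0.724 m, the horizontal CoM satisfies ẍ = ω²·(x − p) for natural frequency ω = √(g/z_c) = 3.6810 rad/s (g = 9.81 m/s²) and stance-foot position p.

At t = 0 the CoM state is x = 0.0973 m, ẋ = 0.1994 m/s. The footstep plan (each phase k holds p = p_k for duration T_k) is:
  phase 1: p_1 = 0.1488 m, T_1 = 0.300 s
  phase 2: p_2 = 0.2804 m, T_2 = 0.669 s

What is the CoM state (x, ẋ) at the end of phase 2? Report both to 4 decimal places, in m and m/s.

phase 1: p=0.1488, T=0.300, ωT=1.104300, cosh=1.674277, sinh=1.342834; start (x,ẋ)=(0.097300, 0.199400) → end (x,ẋ)=(0.135316, 0.079288)
phase 2: p=0.2804, T=0.669, ωT=2.462589, cosh=5.910184, sinh=5.824970; start (x,ẋ)=(0.135316, 0.079288) → end (x,ẋ)=(-0.451604, -2.642242)

x = -0.4516, ẋ = -2.6422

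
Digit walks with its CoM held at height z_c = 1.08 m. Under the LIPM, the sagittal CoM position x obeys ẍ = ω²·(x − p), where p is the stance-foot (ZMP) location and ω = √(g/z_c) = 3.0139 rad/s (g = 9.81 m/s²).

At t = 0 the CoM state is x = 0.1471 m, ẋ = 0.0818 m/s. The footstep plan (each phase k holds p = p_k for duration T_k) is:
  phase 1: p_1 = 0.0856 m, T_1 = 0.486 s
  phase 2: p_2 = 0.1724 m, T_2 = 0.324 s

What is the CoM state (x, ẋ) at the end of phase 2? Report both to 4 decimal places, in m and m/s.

phase 1: p=0.0856, T=0.486, ωT=1.464755, cosh=2.278810, sinh=2.047675; start (x,ẋ)=(0.147100, 0.081800) → end (x,ẋ)=(0.281323, 0.565953)
phase 2: p=0.1724, T=0.324, ωT=0.976504, cosh=1.515891, sinh=1.139265; start (x,ẋ)=(0.281323, 0.565953) → end (x,ẋ)=(0.551447, 1.231923)

x = 0.5514, ẋ = 1.2319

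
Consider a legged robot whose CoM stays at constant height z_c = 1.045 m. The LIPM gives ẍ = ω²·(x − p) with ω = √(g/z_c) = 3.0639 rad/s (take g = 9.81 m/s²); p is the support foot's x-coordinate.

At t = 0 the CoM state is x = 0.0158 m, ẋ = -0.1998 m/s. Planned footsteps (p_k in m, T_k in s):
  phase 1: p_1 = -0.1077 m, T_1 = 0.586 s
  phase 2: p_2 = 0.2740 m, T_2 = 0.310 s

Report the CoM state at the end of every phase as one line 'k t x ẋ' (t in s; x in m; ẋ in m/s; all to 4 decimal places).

phase 1: p=-0.1077, T=0.586, ωT=1.795445, cosh=3.094105, sinh=2.928051; start (x,ẋ)=(0.015800, -0.199800) → end (x,ẋ)=(0.083481, 0.489748)
phase 2: p=0.2740, T=0.310, ωT=0.949809, cosh=1.486015, sinh=1.099200; start (x,ẋ)=(0.083481, 0.489748) → end (x,ẋ)=(0.166587, 0.086135)

1 0.5860 0.0835 0.4897
2 0.8960 0.1666 0.0861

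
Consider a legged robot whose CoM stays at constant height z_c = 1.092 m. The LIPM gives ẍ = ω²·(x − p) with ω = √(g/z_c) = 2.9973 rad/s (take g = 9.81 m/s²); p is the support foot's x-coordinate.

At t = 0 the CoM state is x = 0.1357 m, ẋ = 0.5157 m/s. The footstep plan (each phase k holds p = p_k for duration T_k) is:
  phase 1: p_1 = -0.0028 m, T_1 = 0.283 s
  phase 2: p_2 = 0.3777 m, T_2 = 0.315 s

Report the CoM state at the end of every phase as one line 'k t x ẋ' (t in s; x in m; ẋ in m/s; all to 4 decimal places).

1 0.2830 0.3527 1.1085
2 0.5980 0.7441 1.5586

phase 1: p=-0.0028, T=0.283, ωT=0.848236, cosh=1.381846, sinh=0.953677; start (x,ẋ)=(0.135700, 0.515700) → end (x,ẋ)=(0.352670, 1.108514)
phase 2: p=0.3777, T=0.315, ωT=0.944149, cosh=1.479818, sinh=1.090808; start (x,ẋ)=(0.352670, 1.108514) → end (x,ẋ)=(0.744083, 1.558566)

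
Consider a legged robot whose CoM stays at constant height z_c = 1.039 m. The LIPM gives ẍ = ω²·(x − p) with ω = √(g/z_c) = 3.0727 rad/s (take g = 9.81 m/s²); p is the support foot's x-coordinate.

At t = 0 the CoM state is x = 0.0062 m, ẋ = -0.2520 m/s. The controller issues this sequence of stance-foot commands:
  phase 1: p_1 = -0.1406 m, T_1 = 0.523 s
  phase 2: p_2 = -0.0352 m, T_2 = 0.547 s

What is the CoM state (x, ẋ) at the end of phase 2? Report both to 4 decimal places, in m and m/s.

x = 0.5439, ẋ = 1.8134

phase 1: p=-0.1406, T=0.523, ωT=1.607022, cosh=2.594210, sinh=2.393726; start (x,ẋ)=(0.006200, -0.252000) → end (x,ẋ)=(0.043914, 0.426003)
phase 2: p=-0.0352, T=0.547, ωT=1.680767, cosh=2.777952, sinh=2.591721; start (x,ẋ)=(0.043914, 0.426003) → end (x,ẋ)=(0.543895, 1.813449)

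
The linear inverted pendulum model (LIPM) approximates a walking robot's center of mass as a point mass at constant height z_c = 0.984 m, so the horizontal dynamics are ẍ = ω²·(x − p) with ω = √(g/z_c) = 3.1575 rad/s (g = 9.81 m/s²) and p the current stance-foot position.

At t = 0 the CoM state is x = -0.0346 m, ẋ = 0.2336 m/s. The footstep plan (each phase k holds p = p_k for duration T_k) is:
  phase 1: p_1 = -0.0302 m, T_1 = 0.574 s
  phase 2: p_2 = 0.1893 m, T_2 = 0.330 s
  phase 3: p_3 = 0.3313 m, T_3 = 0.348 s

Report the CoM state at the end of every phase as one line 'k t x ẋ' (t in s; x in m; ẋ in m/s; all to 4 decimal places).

1 0.5740 0.1765 0.6931
2 0.9040 0.4413 1.0545
3 1.2520 0.9601 2.2210

phase 1: p=-0.0302, T=0.574, ωT=1.812405, cosh=3.144211, sinh=2.980950; start (x,ẋ)=(-0.034600, 0.233600) → end (x,ẋ)=(0.176504, 0.693073)
phase 2: p=0.1893, T=0.330, ωT=1.041975, cosh=1.593784, sinh=1.241026; start (x,ẋ)=(0.176504, 0.693073) → end (x,ẋ)=(0.441312, 1.054467)
phase 3: p=0.3313, T=0.348, ωT=1.098810, cosh=1.666930, sinh=1.333663; start (x,ẋ)=(0.441312, 1.054467) → end (x,ẋ)=(0.960067, 2.220987)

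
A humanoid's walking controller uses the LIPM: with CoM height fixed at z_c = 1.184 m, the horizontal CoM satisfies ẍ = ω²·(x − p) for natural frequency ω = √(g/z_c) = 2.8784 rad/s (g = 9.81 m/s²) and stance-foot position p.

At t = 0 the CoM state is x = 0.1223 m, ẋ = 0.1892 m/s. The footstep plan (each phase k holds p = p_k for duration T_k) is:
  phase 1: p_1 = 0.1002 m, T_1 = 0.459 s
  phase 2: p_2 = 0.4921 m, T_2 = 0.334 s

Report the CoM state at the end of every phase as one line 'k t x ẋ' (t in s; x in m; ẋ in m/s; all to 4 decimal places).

phase 1: p=0.1002, T=0.459, ωT=1.321186, cosh=2.007340, sinh=1.740522; start (x,ẋ)=(0.122300, 0.189200) → end (x,ẋ)=(0.258968, 0.490508)
phase 2: p=0.4921, T=0.334, ωT=0.961386, cosh=1.498840, sinh=1.116478; start (x,ẋ)=(0.258968, 0.490508) → end (x,ẋ)=(0.332932, -0.014015)

1 0.4590 0.2590 0.4905
2 0.7930 0.3329 -0.0140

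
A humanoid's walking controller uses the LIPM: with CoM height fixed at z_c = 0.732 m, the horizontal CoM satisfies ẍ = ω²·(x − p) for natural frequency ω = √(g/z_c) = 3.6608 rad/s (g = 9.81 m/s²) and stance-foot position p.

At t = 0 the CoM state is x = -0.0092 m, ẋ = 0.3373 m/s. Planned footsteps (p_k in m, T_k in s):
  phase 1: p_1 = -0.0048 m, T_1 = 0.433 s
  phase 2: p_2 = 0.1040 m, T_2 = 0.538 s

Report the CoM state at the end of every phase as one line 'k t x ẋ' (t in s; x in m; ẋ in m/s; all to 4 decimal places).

1 0.4330 0.1994 0.8199
2 0.9710 1.2395 4.2224

phase 1: p=-0.0048, T=0.433, ωT=1.585126, cosh=2.542415, sinh=2.337493; start (x,ẋ)=(-0.009200, 0.337300) → end (x,ẋ)=(0.199386, 0.819905)
phase 2: p=0.1040, T=0.538, ωT=1.969510, cosh=3.653346, sinh=3.513821; start (x,ẋ)=(0.199386, 0.819905) → end (x,ẋ)=(1.239465, 4.222387)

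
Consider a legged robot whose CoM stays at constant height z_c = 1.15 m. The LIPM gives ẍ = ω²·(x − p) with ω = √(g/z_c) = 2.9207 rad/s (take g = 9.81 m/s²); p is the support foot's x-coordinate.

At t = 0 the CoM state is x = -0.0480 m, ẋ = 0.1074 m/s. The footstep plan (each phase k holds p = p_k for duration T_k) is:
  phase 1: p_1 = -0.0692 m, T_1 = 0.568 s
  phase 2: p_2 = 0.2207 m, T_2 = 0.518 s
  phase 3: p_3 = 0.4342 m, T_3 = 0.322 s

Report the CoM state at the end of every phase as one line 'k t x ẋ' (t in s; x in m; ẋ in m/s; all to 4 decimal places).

phase 1: p=-0.0692, T=0.568, ωT=1.658958, cosh=2.722084, sinh=2.531747; start (x,ẋ)=(-0.048000, 0.107400) → end (x,ẋ)=(0.081606, 0.449115)
phase 2: p=0.2207, T=0.518, ωT=1.512923, cosh=2.380123, sinh=2.159857; start (x,ẋ)=(0.081606, 0.449115) → end (x,ẋ)=(0.221759, 0.191500)
phase 3: p=0.4342, T=0.322, ωT=0.940465, cosh=1.475810, sinh=1.085364; start (x,ẋ)=(0.221759, 0.191500) → end (x,ẋ)=(0.191840, -0.390827)

1 0.5680 0.0816 0.4491
2 1.0860 0.2218 0.1915
3 1.4080 0.1918 -0.3908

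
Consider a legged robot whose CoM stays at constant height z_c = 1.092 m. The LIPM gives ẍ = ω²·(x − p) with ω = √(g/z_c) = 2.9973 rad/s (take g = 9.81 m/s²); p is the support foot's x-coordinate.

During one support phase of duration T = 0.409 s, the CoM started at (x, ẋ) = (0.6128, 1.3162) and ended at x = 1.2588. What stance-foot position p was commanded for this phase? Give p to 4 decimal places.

p = 0.6571

ωT = 2.9973·0.409 = 1.225896; cosh(ωT) = 1.850356, sinh(ωT) = 1.556861
x(T) = p + (x₀−p)·cosh(ωT) + (ẋ₀/ω)·sinh(ωT) ⇒ p·(1 − cosh) = x(T) − x₀·cosh − (ẋ₀/ω)·sinh
numerator   = 1.2588 − (0.6128)·1.850356 − (1.3162/2.9973)·1.556861 = -0.558760
denominator = 1 − 1.850356 = -0.850356
p = -0.558760 / -0.850356 = 0.6571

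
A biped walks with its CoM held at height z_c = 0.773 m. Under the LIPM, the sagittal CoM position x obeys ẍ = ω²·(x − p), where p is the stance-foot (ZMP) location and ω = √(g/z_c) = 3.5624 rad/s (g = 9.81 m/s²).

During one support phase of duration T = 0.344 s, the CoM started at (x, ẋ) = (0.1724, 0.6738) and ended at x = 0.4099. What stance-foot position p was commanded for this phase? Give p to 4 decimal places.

ωT = 3.5624·0.344 = 1.225466; cosh(ωT) = 1.849686, sinh(ωT) = 1.556065
x(T) = p + (x₀−p)·cosh(ωT) + (ẋ₀/ω)·sinh(ωT) ⇒ p·(1 − cosh) = x(T) − x₀·cosh − (ẋ₀/ω)·sinh
numerator   = 0.4099 − (0.1724)·1.849686 − (0.6738/3.5624)·1.556065 = -0.203303
denominator = 1 − 1.849686 = -0.849686
p = -0.203303 / -0.849686 = 0.2393

p = 0.2393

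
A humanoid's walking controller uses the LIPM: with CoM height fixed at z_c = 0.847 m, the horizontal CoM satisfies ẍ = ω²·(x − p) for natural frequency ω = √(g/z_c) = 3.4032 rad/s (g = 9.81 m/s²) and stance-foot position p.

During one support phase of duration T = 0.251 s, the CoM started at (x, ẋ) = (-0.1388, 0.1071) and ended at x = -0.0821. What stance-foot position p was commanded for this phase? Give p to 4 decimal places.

ωT = 3.4032·0.251 = 0.854203; cosh(ωT) = 1.387562, sinh(ωT) = 0.961940
x(T) = p + (x₀−p)·cosh(ωT) + (ẋ₀/ω)·sinh(ωT) ⇒ p·(1 − cosh) = x(T) − x₀·cosh − (ẋ₀/ω)·sinh
numerator   = -0.0821 − (-0.1388)·1.387562 − (0.1071/3.4032)·0.961940 = 0.080221
denominator = 1 − 1.387562 = -0.387562
p = 0.080221 / -0.387562 = -0.2070

p = -0.2070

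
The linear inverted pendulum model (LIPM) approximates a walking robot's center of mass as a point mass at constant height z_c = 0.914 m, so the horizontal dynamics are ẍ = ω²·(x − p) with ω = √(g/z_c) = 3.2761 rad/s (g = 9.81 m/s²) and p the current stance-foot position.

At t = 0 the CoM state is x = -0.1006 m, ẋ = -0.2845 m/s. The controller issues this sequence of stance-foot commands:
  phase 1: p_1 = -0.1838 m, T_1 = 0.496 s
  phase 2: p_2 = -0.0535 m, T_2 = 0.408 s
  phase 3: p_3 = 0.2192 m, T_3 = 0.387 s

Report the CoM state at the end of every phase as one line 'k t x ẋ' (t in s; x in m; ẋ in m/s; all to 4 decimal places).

phase 1: p=-0.1838, T=0.496, ωT=1.624946, cosh=2.637533, sinh=2.440610; start (x,ẋ)=(-0.100600, -0.284500) → end (x,ẋ)=(-0.176302, -0.085137)
phase 2: p=-0.0535, T=0.408, ωT=1.336649, cosh=2.034496, sinh=1.771771; start (x,ẋ)=(-0.176302, -0.085137) → end (x,ẋ)=(-0.349385, -0.886018)
phase 3: p=0.2192, T=0.387, ωT=1.267851, cosh=1.917322, sinh=1.635886; start (x,ẋ)=(-0.349385, -0.886018) → end (x,ẋ)=(-1.313384, -4.746012)

1 0.4960 -0.1763 -0.0851
2 0.9040 -0.3494 -0.8860
3 1.2910 -1.3134 -4.7460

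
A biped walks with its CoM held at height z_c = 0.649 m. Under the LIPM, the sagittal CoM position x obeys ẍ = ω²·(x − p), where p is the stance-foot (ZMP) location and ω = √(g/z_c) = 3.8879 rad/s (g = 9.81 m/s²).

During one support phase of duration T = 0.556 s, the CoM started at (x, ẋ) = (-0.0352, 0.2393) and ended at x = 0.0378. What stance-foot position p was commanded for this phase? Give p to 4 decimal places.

ωT = 3.8879·0.556 = 2.161672; cosh(ωT) = 4.400392, sinh(ωT) = 4.285259
x(T) = p + (x₀−p)·cosh(ωT) + (ẋ₀/ω)·sinh(ωT) ⇒ p·(1 − cosh) = x(T) − x₀·cosh − (ẋ₀/ω)·sinh
numerator   = 0.0378 − (-0.0352)·4.400392 − (0.2393/3.8879)·4.285259 = -0.071064
denominator = 1 − 4.400392 = -3.400392
p = -0.071064 / -3.400392 = 0.0209

p = 0.0209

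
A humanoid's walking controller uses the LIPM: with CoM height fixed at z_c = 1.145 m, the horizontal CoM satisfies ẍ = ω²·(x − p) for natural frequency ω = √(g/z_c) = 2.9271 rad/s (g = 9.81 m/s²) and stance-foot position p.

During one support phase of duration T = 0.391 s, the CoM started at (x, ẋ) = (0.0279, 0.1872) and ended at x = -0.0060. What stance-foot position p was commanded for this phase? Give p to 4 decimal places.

p = 0.1981

ωT = 2.9271·0.391 = 1.144496; cosh(ωT) = 1.729621, sinh(ωT) = 1.411237
x(T) = p + (x₀−p)·cosh(ωT) + (ẋ₀/ω)·sinh(ωT) ⇒ p·(1 − cosh) = x(T) − x₀·cosh − (ẋ₀/ω)·sinh
numerator   = -0.0060 − (0.0279)·1.729621 − (0.1872/2.9271)·1.411237 = -0.144511
denominator = 1 − 1.729621 = -0.729621
p = -0.144511 / -0.729621 = 0.1981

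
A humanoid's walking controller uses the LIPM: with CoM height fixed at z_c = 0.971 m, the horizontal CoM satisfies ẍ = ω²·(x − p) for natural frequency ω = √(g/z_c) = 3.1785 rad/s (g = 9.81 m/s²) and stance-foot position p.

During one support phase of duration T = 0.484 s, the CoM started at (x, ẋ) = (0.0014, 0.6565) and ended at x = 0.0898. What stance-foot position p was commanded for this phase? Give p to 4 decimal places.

ωT = 3.1785·0.484 = 1.538394; cosh(ωT) = 2.435915, sinh(ωT) = 2.221190
x(T) = p + (x₀−p)·cosh(ωT) + (ẋ₀/ω)·sinh(ωT) ⇒ p·(1 − cosh) = x(T) − x₀·cosh − (ẋ₀/ω)·sinh
numerator   = 0.0898 − (0.0014)·2.435915 − (0.6565/3.1785)·2.221190 = -0.372384
denominator = 1 − 2.435915 = -1.435915
p = -0.372384 / -1.435915 = 0.2593

p = 0.2593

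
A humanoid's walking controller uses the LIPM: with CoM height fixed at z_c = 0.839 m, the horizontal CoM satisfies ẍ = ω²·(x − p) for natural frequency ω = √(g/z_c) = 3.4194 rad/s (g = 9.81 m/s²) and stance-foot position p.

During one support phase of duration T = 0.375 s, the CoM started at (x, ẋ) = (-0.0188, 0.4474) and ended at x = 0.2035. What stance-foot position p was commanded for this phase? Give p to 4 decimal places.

ωT = 3.4194·0.375 = 1.282275; cosh(ωT) = 1.941118, sinh(ωT) = 1.663713
x(T) = p + (x₀−p)·cosh(ωT) + (ẋ₀/ω)·sinh(ωT) ⇒ p·(1 − cosh) = x(T) − x₀·cosh − (ẋ₀/ω)·sinh
numerator   = 0.2035 − (-0.0188)·1.941118 − (0.4474/3.4194)·1.663713 = 0.022310
denominator = 1 − 1.941118 = -0.941118
p = 0.022310 / -0.941118 = -0.0237

p = -0.0237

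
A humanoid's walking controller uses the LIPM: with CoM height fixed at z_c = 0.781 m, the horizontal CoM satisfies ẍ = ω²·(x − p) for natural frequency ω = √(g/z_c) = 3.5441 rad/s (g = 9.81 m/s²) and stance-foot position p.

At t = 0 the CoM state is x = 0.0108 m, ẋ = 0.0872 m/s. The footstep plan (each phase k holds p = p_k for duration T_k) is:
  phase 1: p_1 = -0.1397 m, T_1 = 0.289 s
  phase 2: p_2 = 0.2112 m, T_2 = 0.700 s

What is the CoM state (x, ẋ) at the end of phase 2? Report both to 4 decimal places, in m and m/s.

x = 1.0157, ẋ = 2.9418

phase 1: p=-0.1397, T=0.289, ωT=1.024245, cosh=1.572030, sinh=1.212962; start (x,ẋ)=(0.010800, 0.087200) → end (x,ẋ)=(0.126735, 0.784059)
phase 2: p=0.2112, T=0.700, ωT=2.480870, cosh=6.017664, sinh=5.933994; start (x,ẋ)=(0.126735, 0.784059) → end (x,ẋ)=(1.015689, 2.941840)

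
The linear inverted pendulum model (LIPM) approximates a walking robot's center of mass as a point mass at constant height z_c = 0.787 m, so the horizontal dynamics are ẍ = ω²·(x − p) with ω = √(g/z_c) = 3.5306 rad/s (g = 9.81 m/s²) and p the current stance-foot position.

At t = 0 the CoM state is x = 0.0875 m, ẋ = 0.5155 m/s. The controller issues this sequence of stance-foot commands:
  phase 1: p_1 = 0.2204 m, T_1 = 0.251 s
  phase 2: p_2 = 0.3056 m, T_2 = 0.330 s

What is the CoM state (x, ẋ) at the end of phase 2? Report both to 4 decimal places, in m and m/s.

x = 0.1888, ẋ = -0.1920

phase 1: p=0.2204, T=0.251, ωT=0.886181, cosh=1.419037, sinh=1.006810; start (x,ẋ)=(0.087500, 0.515500) → end (x,ẋ)=(0.178813, 0.259102)
phase 2: p=0.3056, T=0.330, ωT=1.165098, cosh=1.759065, sinh=1.447172; start (x,ẋ)=(0.178813, 0.259102) → end (x,ẋ)=(0.188779, -0.192025)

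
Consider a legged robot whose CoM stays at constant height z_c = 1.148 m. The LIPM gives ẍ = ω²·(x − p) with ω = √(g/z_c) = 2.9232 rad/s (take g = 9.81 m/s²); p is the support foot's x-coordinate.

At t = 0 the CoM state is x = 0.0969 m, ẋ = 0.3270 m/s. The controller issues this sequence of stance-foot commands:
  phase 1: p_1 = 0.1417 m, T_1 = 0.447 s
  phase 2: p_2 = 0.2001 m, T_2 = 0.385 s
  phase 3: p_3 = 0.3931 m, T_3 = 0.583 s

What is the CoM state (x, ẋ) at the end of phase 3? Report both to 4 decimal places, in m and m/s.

phase 1: p=0.1417, T=0.447, ωT=1.306670, cosh=1.982287, sinh=1.711567; start (x,ẋ)=(0.096900, 0.327000) → end (x,ẋ)=(0.244356, 0.424062)
phase 2: p=0.2001, T=0.385, ωT=1.125432, cosh=1.703030, sinh=1.378518; start (x,ẋ)=(0.244356, 0.424062) → end (x,ẋ)=(0.475447, 0.900527)
phase 3: p=0.3931, T=0.583, ωT=1.704226, cosh=2.839520, sinh=2.657607; start (x,ẋ)=(0.475447, 0.900527) → end (x,ẋ)=(1.445635, 3.196800)

x = 1.4456, ẋ = 3.1968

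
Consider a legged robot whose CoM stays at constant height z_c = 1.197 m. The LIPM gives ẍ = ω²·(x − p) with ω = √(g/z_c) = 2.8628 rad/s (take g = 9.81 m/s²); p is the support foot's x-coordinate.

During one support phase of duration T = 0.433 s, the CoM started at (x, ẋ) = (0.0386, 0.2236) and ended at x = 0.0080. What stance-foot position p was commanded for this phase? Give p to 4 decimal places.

ωT = 2.8628·0.433 = 1.239592; cosh(ωT) = 1.871854, sinh(ωT) = 1.582352
x(T) = p + (x₀−p)·cosh(ωT) + (ẋ₀/ω)·sinh(ωT) ⇒ p·(1 − cosh) = x(T) − x₀·cosh − (ẋ₀/ω)·sinh
numerator   = 0.0080 − (0.0386)·1.871854 − (0.2236/2.8628)·1.582352 = -0.187844
denominator = 1 − 1.871854 = -0.871854
p = -0.187844 / -0.871854 = 0.2155

p = 0.2155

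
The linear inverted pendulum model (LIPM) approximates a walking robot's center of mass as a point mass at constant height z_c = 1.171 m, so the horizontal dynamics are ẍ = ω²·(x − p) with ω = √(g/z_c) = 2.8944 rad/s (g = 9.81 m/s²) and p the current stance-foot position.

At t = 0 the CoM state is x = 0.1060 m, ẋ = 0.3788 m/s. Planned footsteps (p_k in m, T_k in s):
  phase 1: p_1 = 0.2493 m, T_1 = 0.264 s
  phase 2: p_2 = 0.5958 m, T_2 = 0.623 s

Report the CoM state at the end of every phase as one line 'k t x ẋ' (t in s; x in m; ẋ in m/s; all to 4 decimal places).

phase 1: p=0.2493, T=0.264, ωT=0.764122, cosh=1.306425, sinh=0.840682; start (x,ẋ)=(0.106000, 0.378800) → end (x,ẋ)=(0.172112, 0.146186)
phase 2: p=0.5958, T=0.623, ωT=1.803211, cosh=3.116937, sinh=2.952168; start (x,ẋ)=(0.172112, 0.146186) → end (x,ẋ)=(-0.575704, -3.164655)

1 0.2640 0.1721 0.1462
2 0.8870 -0.5757 -3.1647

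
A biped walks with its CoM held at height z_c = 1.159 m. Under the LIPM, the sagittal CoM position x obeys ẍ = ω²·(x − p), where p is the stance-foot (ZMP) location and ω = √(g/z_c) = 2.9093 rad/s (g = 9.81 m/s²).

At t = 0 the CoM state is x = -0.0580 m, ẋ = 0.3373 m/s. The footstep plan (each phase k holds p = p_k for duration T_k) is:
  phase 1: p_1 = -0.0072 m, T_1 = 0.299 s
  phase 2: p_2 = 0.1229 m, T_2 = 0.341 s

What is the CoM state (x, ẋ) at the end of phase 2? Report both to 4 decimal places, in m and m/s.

phase 1: p=-0.0072, T=0.299, ωT=0.869881, cosh=1.402814, sinh=0.983812; start (x,ẋ)=(-0.058000, 0.337300) → end (x,ẋ)=(0.035599, 0.327769)
phase 2: p=0.1229, T=0.341, ωT=0.992071, cosh=1.533811, sinh=1.163003; start (x,ẋ)=(0.035599, 0.327769) → end (x,ẋ)=(0.120023, 0.207350)

x = 0.1200, ẋ = 0.2074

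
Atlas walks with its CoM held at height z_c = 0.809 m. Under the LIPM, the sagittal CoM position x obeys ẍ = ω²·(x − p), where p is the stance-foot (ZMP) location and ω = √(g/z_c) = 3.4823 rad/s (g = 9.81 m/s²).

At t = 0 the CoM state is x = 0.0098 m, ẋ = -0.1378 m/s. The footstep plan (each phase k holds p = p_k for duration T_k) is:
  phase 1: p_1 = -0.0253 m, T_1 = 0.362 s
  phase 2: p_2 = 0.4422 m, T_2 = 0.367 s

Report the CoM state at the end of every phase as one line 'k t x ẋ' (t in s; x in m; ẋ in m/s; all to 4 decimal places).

phase 1: p=-0.0253, T=0.362, ωT=1.260593, cosh=1.905499, sinh=1.622013; start (x,ẋ)=(0.009800, -0.137800) → end (x,ẋ)=(-0.022603, -0.064321)
phase 2: p=0.4422, T=0.367, ωT=1.278004, cosh=1.934031, sinh=1.655438; start (x,ẋ)=(-0.022603, -0.064321) → end (x,ẋ)=(-0.487320, -2.803861)

1 0.3620 -0.0226 -0.0643
2 0.7290 -0.4873 -2.8039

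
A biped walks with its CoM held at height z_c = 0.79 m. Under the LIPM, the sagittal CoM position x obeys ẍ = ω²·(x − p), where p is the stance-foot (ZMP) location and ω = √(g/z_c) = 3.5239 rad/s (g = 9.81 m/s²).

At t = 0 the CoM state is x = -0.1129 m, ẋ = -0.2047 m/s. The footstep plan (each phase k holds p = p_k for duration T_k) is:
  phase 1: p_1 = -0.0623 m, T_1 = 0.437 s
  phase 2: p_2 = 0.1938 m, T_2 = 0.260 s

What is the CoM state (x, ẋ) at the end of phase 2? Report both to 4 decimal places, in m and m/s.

x = -0.8109, ẋ = -3.1816

phase 1: p=-0.0623, T=0.437, ωT=1.539944, cosh=2.439362, sinh=2.224969; start (x,ẋ)=(-0.112900, -0.204700) → end (x,ẋ)=(-0.314978, -0.896070)
phase 2: p=0.1938, T=0.260, ωT=0.916214, cosh=1.449919, sinh=1.049889; start (x,ẋ)=(-0.314978, -0.896070) → end (x,ẋ)=(-0.810857, -3.181557)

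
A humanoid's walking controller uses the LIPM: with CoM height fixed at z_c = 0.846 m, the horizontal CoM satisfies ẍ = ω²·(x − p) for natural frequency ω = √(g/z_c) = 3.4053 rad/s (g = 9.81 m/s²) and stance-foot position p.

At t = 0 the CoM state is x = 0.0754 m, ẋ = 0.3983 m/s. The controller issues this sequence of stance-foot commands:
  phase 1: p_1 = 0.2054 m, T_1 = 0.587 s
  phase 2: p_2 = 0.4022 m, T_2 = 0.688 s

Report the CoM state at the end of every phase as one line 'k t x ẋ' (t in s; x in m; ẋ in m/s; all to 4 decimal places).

phase 1: p=0.2054, T=0.587, ωT=1.998911, cosh=3.758249, sinh=3.622766; start (x,ẋ)=(0.075400, 0.398300) → end (x,ẋ)=(0.140564, -0.106848)
phase 2: p=0.4022, T=0.688, ωT=2.342846, cosh=5.253441, sinh=5.157387; start (x,ẋ)=(0.140564, -0.106848) → end (x,ẋ)=(-1.134115, -5.156298)

1 0.5870 0.1406 -0.1068
2 1.2750 -1.1341 -5.1563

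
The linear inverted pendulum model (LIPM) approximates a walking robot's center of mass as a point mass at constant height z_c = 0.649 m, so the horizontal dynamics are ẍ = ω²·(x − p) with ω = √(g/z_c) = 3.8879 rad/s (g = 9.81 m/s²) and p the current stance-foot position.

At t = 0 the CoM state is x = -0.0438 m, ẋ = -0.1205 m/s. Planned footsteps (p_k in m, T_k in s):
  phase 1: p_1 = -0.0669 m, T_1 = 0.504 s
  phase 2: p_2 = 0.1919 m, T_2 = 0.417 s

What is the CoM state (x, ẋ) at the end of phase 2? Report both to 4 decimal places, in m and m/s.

x = -0.6293, ẋ = -2.9998

phase 1: p=-0.0669, T=0.504, ωT=1.959502, cosh=3.618359, sinh=3.477430; start (x,ẋ)=(-0.043800, -0.120500) → end (x,ẋ)=(-0.091094, -0.123703)
phase 2: p=0.1919, T=0.417, ωT=1.621254, cosh=2.628542, sinh=2.430891; start (x,ẋ)=(-0.091094, -0.123703) → end (x,ẋ)=(-0.629306, -2.999751)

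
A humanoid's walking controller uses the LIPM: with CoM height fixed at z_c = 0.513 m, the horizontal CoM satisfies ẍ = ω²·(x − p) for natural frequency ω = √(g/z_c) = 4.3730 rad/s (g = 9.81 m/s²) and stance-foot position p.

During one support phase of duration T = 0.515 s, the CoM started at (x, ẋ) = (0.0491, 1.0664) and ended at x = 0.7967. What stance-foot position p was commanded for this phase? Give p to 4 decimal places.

ωT = 4.3730·0.515 = 2.252095; cosh(ωT) = 4.806406, sinh(ωT) = 4.701227
x(T) = p + (x₀−p)·cosh(ωT) + (ẋ₀/ω)·sinh(ωT) ⇒ p·(1 − cosh) = x(T) − x₀·cosh − (ẋ₀/ω)·sinh
numerator   = 0.7967 − (0.0491)·4.806406 − (1.0664/4.3730)·4.701227 = -0.585736
denominator = 1 − 4.806406 = -3.806406
p = -0.585736 / -3.806406 = 0.1539

p = 0.1539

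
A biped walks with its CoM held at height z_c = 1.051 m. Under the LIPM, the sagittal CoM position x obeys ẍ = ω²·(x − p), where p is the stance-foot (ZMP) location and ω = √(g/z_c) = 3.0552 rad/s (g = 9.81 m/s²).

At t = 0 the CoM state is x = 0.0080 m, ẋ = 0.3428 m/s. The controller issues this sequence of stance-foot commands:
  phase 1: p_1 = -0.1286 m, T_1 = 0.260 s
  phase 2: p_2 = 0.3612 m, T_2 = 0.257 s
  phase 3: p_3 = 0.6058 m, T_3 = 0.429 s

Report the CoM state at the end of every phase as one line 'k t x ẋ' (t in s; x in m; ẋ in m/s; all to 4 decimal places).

1 0.2600 0.1522 0.8243
2 0.5170 0.3187 0.5372
3 0.9460 0.3370 -0.4397

phase 1: p=-0.1286, T=0.260, ωT=0.794352, cosh=1.332440, sinh=0.880566; start (x,ẋ)=(0.008000, 0.342800) → end (x,ẋ)=(0.152213, 0.824256)
phase 2: p=0.3612, T=0.257, ωT=0.785186, cosh=1.324425, sinh=0.868390; start (x,ẋ)=(0.152213, 0.824256) → end (x,ẋ)=(0.318693, 0.537200)
phase 3: p=0.6058, T=0.429, ωT=1.310681, cosh=1.989167, sinh=1.719531; start (x,ẋ)=(0.318693, 0.537200) → end (x,ẋ)=(0.337045, -0.439736)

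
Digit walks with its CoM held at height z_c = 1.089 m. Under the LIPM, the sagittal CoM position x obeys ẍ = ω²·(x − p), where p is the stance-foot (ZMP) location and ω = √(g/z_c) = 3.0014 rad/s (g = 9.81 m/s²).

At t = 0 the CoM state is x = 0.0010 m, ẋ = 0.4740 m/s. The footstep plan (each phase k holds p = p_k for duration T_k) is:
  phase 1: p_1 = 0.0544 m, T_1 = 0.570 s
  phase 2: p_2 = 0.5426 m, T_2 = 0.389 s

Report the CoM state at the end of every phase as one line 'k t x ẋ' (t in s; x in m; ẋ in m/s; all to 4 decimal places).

phase 1: p=0.0544, T=0.570, ωT=1.710798, cosh=2.857048, sinh=2.676327; start (x,ẋ)=(0.001000, 0.474000) → end (x,ẋ)=(0.324496, 0.925293)
phase 2: p=0.5426, T=0.389, ωT=1.167545, cosh=1.762611, sinh=1.451481; start (x,ẋ)=(0.324496, 0.925293) → end (x,ẋ)=(0.605641, 0.680767)

1 0.5700 0.3245 0.9253
2 0.9590 0.6056 0.6808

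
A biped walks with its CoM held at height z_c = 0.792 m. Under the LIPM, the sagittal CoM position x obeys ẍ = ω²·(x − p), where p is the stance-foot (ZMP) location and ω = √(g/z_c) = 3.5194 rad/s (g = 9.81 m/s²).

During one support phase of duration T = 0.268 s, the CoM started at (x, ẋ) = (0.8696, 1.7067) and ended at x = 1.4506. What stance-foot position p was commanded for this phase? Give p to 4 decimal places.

p = 0.7595

ωT = 3.5194·0.268 = 0.943199; cosh(ωT) = 1.478782, sinh(ωT) = 1.089402
x(T) = p + (x₀−p)·cosh(ωT) + (ẋ₀/ω)·sinh(ωT) ⇒ p·(1 − cosh) = x(T) − x₀·cosh − (ẋ₀/ω)·sinh
numerator   = 1.4506 − (0.8696)·1.478782 − (1.7067/3.5194)·1.089402 = -0.363644
denominator = 1 − 1.478782 = -0.478782
p = -0.363644 / -0.478782 = 0.7595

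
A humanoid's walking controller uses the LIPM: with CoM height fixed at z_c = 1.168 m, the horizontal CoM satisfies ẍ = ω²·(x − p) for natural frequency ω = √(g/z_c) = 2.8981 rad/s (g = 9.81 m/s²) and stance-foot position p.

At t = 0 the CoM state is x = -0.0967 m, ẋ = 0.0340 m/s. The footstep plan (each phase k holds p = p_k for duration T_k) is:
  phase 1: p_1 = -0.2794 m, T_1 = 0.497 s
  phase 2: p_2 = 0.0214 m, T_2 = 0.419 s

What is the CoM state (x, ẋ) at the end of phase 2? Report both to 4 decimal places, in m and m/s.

x = 0.8586, ẋ = 2.6504

phase 1: p=-0.2794, T=0.497, ωT=1.440356, cosh=2.229520, sinh=1.992677; start (x,ẋ)=(-0.096700, 0.034000) → end (x,ẋ)=(0.151311, 1.130892)
phase 2: p=0.0214, T=0.419, ωT=1.214304, cosh=1.832433, sinh=1.535516; start (x,ẋ)=(0.151311, 1.130892) → end (x,ẋ)=(0.858640, 2.650398)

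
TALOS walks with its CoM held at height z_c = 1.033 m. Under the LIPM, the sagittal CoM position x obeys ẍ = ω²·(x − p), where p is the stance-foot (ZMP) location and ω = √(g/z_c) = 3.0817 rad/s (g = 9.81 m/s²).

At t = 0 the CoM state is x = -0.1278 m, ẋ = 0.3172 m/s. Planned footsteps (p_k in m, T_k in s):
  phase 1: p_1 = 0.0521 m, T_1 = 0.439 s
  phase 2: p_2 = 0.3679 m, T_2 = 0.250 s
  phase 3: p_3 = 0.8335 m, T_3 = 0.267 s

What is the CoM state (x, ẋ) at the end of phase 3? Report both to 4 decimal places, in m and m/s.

x = -1.3476, ẋ = -5.8476

phase 1: p=0.0521, T=0.439, ωT=1.352866, cosh=2.063498, sinh=1.805000; start (x,ẋ)=(-0.127800, 0.317200) → end (x,ẋ)=(-0.133334, -0.346146)
phase 2: p=0.3679, T=0.250, ωT=0.770425, cosh=1.311750, sinh=0.848934; start (x,ẋ)=(-0.133334, -0.346146) → end (x,ẋ)=(-0.384949, -1.765367)
phase 3: p=0.8335, T=0.267, ωT=0.822814, cosh=1.358046, sinh=0.918852; start (x,ẋ)=(-0.384949, -1.765367) → end (x,ẋ)=(-1.347579, -5.847642)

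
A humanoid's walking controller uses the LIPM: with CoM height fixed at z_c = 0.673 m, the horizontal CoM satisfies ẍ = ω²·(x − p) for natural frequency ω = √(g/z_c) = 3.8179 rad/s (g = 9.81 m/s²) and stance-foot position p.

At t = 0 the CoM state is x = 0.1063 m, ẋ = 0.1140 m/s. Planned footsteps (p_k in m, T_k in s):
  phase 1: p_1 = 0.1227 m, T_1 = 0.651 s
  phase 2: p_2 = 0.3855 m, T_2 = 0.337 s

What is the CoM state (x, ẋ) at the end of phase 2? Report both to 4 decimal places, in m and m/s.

x = 0.1655, ẋ = -0.5588

phase 1: p=0.1227, T=0.651, ωT=2.485453, cosh=6.044922, sinh=5.961634; start (x,ẋ)=(0.106300, 0.114000) → end (x,ẋ)=(0.201574, 0.315842)
phase 2: p=0.3855, T=0.337, ωT=1.286632, cosh=1.948386, sinh=1.672187; start (x,ẋ)=(0.201574, 0.315842) → end (x,ẋ)=(0.165475, -0.558847)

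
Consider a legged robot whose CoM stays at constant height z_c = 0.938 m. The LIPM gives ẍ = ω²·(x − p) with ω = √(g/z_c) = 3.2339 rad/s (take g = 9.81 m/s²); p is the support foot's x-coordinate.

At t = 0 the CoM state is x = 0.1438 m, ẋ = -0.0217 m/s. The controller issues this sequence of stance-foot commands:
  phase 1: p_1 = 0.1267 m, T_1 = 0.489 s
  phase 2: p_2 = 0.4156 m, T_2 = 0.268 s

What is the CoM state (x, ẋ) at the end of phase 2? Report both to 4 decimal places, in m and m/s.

phase 1: p=0.1267, T=0.489, ωT=1.581377, cosh=2.533669, sinh=2.327977; start (x,ẋ)=(0.143800, -0.021700) → end (x,ẋ)=(0.154405, 0.073756)
phase 2: p=0.4156, T=0.268, ωT=0.866685, cosh=1.399677, sinh=0.979335; start (x,ẋ)=(0.154405, 0.073756) → end (x,ẋ)=(0.072347, -0.723990)

x = 0.0723, ẋ = -0.7240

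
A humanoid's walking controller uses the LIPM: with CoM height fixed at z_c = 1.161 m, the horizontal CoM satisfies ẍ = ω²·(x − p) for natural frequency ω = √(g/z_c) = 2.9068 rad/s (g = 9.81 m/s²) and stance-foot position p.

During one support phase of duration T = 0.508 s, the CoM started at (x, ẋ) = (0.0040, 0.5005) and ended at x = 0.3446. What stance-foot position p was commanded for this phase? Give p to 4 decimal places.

ωT = 2.9068·0.508 = 1.476654; cosh(ωT) = 2.303337, sinh(ωT) = 2.074936
x(T) = p + (x₀−p)·cosh(ωT) + (ẋ₀/ω)·sinh(ωT) ⇒ p·(1 − cosh) = x(T) − x₀·cosh − (ẋ₀/ω)·sinh
numerator   = 0.3446 − (0.0040)·2.303337 − (0.5005/2.9068)·2.074936 = -0.021881
denominator = 1 − 2.303337 = -1.303337
p = -0.021881 / -1.303337 = 0.0168

p = 0.0168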